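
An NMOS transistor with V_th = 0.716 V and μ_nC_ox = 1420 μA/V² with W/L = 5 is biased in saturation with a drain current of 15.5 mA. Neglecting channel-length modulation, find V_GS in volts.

V_GS = 2.81 V

k_n = μ_nC_ox · (W/L) = 7.1 mA/V².
In saturation I_D = ½ k_n (V_GS − V_th)², so V_GS − V_th = √(2 I_D / k_n) = √(2 × 15.5 / 7.1) = 2.09 V.
V_GS = 0.716 + 2.09 = 2.81 V.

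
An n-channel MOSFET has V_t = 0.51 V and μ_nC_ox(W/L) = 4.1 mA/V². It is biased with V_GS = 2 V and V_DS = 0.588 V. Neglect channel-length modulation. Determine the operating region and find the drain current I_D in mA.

Triode; I_D = 2.88 mA

V_ov = V_GS − V_t = 2 − 0.51 = 1.49 V.
Since V_DS = 0.588 V < V_ov = 1.49 V, the device is in the triode region.
I_D = k_n [V_ov · V_DS − ½ V_DS²] = 4.1 × [1.49 × 0.588 − 0.5 × 0.588²] = 2.88 mA.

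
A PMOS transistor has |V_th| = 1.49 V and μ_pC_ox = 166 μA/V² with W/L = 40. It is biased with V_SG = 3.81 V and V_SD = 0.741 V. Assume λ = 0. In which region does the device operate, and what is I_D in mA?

Triode; I_D = 9.59 mA

k_p = μ_pC_ox · (W/L) = 6.64 mA/V².
V_ov = V_SG − |V_th| = 3.81 − 1.49 = 2.32 V.
Since V_SD = 0.741 V < V_ov = 2.32 V, the device is in the triode region.
I_D = k_p [V_ov · V_SD − ½ V_SD²] = 6.64 × [2.32 × 0.741 − 0.5 × 0.741²] = 9.59 mA.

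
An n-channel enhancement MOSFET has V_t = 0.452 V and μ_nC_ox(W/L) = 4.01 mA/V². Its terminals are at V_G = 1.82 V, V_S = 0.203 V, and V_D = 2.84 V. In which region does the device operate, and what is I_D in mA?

Saturation; I_D = 2.72 mA

V_GS = V_G − V_S = 1.82 − 0.203 = 1.62 V; V_DS = V_D − V_S = 2.84 − 0.203 = 2.64 V.
V_ov = V_GS − V_t = 1.62 − 0.452 = 1.17 V.
Since V_DS = 2.64 V ≥ V_ov = 1.17 V, the device is in saturation.
I_D = ½ k_n V_ov² = 0.5 × 4.01 × 1.17² = 2.72 mA.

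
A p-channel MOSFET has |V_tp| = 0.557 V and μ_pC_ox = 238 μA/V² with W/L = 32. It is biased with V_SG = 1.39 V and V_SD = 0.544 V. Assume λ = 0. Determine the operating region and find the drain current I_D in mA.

Triode; I_D = 2.32 mA

k_p = μ_pC_ox · (W/L) = 7.616 mA/V².
V_ov = V_SG − |V_tp| = 1.39 − 0.557 = 0.833 V.
Since V_SD = 0.544 V < V_ov = 0.833 V, the device is in the triode region.
I_D = k_p [V_ov · V_SD − ½ V_SD²] = 7.616 × [0.833 × 0.544 − 0.5 × 0.544²] = 2.32 mA.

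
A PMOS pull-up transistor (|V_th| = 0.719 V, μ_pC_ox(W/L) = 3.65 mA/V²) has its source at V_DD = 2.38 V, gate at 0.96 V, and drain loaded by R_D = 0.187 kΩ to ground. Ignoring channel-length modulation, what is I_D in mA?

V_SG = V_DD − V_G = 2.38 − 0.96 = 1.42 V, so V_ov = 1.42 − 0.719 = 0.701 V.
Assume saturation: I_D = ½ k_p V_ov² = 0.5 × 3.65 × 0.701² = 0.897 mA, giving V_SD = V_DD − I_D R_D = 2.38 − 0.897 × 0.187 = 2.21 V.
V_SD = 2.21 V ≥ V_ov = 0.701 V, confirming saturation.

I_D = 0.897 mA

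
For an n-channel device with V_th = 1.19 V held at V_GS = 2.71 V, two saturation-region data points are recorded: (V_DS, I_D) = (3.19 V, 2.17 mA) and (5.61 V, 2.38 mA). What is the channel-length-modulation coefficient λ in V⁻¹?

With V_GS fixed, I_D ∝ (1 + λ V_DS) in saturation, so I_D2/I_D1 = (1 + λ V_DS2)/(1 + λ V_DS1).
2.38/2.17 = 1.097 = (1 + 5.61 λ)/(1 + 3.19 λ).
Solving: λ (I_D1 V_DS2 − I_D2 V_DS1) = I_D2 − I_D1, so λ = (2.38 − 2.17) / (2.17 × 5.61 − 2.38 × 3.19) = 0.21 / 4.58 = 0.0458 V⁻¹.

λ = 0.0458 V⁻¹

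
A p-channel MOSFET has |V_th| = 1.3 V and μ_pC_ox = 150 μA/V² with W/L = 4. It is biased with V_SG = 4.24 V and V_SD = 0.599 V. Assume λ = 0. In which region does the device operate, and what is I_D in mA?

Triode; I_D = 0.949 mA

k_p = μ_pC_ox · (W/L) = 0.6 mA/V².
V_ov = V_SG − |V_th| = 4.24 − 1.3 = 2.94 V.
Since V_SD = 0.599 V < V_ov = 2.94 V, the device is in the triode region.
I_D = k_p [V_ov · V_SD − ½ V_SD²] = 0.6 × [2.94 × 0.599 − 0.5 × 0.599²] = 0.949 mA.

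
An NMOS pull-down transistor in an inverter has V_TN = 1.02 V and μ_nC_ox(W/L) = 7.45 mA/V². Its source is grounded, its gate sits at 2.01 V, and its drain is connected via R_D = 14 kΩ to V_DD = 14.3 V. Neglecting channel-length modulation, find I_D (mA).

V_GS = V_G = 2.01 V, so V_ov = 2.01 − 1.02 = 0.99 V.
Assume saturation: I_D = ½ k_n V_ov² = 0.5 × 7.45 × 0.99² = 3.65 mA, giving V_DS = V_DD − I_D R_D = 14.3 − 3.65 × 14 = -36.8 V.
But -36.8 V < V_ov = 0.99 V, so the device is actually in triode.
In triode I_D = k_n[V_ov V_DS − ½ V_DS²] and I_D = (V_DD − V_DS)/R_D. Equating: 52.1 V_DS² − 104.3 V_DS + 14.3 = 0, giving V_DS = 0.148 V (the root below V_ov).
I_D = (14.3 − 0.148) / 14 = 1.01 mA.

I_D = 1.01 mA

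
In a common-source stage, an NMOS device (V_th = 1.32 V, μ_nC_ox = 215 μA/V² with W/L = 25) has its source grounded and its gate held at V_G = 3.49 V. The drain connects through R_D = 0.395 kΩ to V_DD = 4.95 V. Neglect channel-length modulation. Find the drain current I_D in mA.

V_GS = V_G = 3.49 V, so V_ov = 3.49 − 1.32 = 2.17 V.
k_n = μ_nC_ox · (W/L) = 5.375 mA/V².
Assume saturation: I_D = ½ k_n V_ov² = 0.5 × 5.375 × 2.17² = 12.7 mA, giving V_DS = V_DD − I_D R_D = 4.95 − 12.7 × 0.395 = -0.0488 V.
But -0.0488 V < V_ov = 2.17 V, so the device is actually in triode.
In triode I_D = k_n[V_ov V_DS − ½ V_DS²] and I_D = (V_DD − V_DS)/R_D. Equating: 1.06 V_DS² − 5.607 V_DS + 4.95 = 0, giving V_DS = 1.12 V (the root below V_ov).
I_D = (4.95 − 1.12) / 0.395 = 9.69 mA.

I_D = 9.69 mA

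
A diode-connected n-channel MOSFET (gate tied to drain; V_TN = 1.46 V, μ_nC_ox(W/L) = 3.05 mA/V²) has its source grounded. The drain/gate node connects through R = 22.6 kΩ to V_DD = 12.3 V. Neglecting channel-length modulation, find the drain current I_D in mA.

I_D = 0.455 mA

With gate tied to drain, V_GS = V_DS ≥ V_GS − V_TN, so the device is in saturation.
KCL at the drain: ½ k_n (V_GS − V_TN)² = (V_DD − V_GS)/R.
Let x = V_GS − 1.46. Then 34.5 x² + x − 10.84 = 0, giving x = 0.547 V (positive root), so V_GS = 2.01 V.
I_D = (V_DD − V_GS)/R = (12.3 − 2.01) / 22.6 = 0.455 mA.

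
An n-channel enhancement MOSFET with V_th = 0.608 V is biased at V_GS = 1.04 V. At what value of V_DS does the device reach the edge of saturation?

V_DS,sat = 0.432 V

The boundary between triode and saturation is V_DS = V_GS − V_th = V_ov.
V_ov = 1.04 − 0.608 = 0.432 V.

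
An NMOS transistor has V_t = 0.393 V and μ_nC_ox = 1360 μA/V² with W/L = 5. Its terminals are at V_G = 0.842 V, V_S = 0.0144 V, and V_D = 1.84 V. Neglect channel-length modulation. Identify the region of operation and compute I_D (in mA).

Saturation; I_D = 0.642 mA

V_GS = V_G − V_S = 0.842 − 0.0144 = 0.828 V; V_DS = V_D − V_S = 1.84 − 0.0144 = 1.83 V.
k_n = μ_nC_ox · (W/L) = 6.8 mA/V².
V_ov = V_GS − V_t = 0.828 − 0.393 = 0.435 V.
Since V_DS = 1.83 V ≥ V_ov = 0.435 V, the device is in saturation.
I_D = ½ k_n V_ov² = 0.5 × 6.8 × 0.435² = 0.642 mA.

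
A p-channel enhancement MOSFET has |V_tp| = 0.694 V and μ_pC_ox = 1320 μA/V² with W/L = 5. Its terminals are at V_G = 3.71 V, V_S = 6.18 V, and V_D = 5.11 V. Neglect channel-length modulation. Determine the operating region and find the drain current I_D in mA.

Triode; I_D = 8.76 mA

V_SG = V_S − V_G = 6.18 − 3.71 = 2.47 V; V_SD = V_S − V_D = 6.18 − 5.11 = 1.07 V.
k_p = μ_pC_ox · (W/L) = 6.6 mA/V².
V_ov = V_SG − |V_tp| = 2.47 − 0.694 = 1.78 V.
Since V_SD = 1.07 V < V_ov = 1.78 V, the device is in the triode region.
I_D = k_p [V_ov · V_SD − ½ V_SD²] = 6.6 × [1.78 × 1.07 − 0.5 × 1.07²] = 8.76 mA.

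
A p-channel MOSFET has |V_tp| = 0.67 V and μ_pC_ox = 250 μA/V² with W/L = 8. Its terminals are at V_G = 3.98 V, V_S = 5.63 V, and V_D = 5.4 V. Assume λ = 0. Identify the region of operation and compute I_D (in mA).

Triode; I_D = 0.398 mA

V_SG = V_S − V_G = 5.63 − 3.98 = 1.65 V; V_SD = V_S − V_D = 5.63 − 5.4 = 0.23 V.
k_p = μ_pC_ox · (W/L) = 2 mA/V².
V_ov = V_SG − |V_tp| = 1.65 − 0.67 = 0.98 V.
Since V_SD = 0.23 V < V_ov = 0.98 V, the device is in the triode region.
I_D = k_p [V_ov · V_SD − ½ V_SD²] = 2 × [0.98 × 0.23 − 0.5 × 0.23²] = 0.398 mA.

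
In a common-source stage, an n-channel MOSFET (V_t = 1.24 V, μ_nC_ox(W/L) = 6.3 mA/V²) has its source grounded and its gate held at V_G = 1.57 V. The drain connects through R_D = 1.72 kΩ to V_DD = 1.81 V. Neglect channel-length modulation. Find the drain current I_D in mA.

I_D = 0.343 mA

V_GS = V_G = 1.57 V, so V_ov = 1.57 − 1.24 = 0.33 V.
Assume saturation: I_D = ½ k_n V_ov² = 0.5 × 6.3 × 0.33² = 0.343 mA, giving V_DS = V_DD − I_D R_D = 1.81 − 0.343 × 1.72 = 1.22 V.
V_DS = 1.22 V ≥ V_ov = 0.33 V, confirming saturation.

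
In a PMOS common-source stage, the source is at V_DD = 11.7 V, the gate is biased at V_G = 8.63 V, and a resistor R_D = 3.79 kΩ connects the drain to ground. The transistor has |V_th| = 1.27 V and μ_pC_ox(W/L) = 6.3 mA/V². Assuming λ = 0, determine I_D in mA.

I_D = 3.01 mA

V_SG = V_DD − V_G = 11.7 − 8.63 = 3.07 V, so V_ov = 3.07 − 1.27 = 1.8 V.
Assume saturation: I_D = ½ k_p V_ov² = 0.5 × 6.3 × 1.8² = 10.2 mA, giving V_SD = V_DD − I_D R_D = 11.7 − 10.2 × 3.79 = -27 V.
But -27 V < V_ov = 1.8 V, so the device is actually in triode.
In triode I_D = k_p[V_ov V_SD − ½ V_SD²] and I_D = (V_DD − V_SD)/R_D. Equating: 11.9 V_SD² − 43.98 V_SD + 11.7 = 0, giving V_SD = 0.289 V (the root below V_ov).
I_D = (11.7 − 0.289) / 3.79 = 3.01 mA.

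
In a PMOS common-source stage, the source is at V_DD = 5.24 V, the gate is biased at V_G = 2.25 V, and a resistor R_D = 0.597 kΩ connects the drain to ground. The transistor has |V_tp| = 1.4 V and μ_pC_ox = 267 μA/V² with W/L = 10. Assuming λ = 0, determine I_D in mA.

I_D = 3.38 mA

V_SG = V_DD − V_G = 5.24 − 2.25 = 2.99 V, so V_ov = 2.99 − 1.4 = 1.59 V.
k_p = μ_pC_ox · (W/L) = 2.67 mA/V².
Assume saturation: I_D = ½ k_p V_ov² = 0.5 × 2.67 × 1.59² = 3.38 mA, giving V_SD = V_DD − I_D R_D = 5.24 − 3.38 × 0.597 = 3.23 V.
V_SD = 3.23 V ≥ V_ov = 1.59 V, confirming saturation.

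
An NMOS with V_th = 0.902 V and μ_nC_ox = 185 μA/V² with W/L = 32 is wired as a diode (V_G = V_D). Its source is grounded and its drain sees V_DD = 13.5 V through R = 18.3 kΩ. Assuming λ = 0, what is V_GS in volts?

V_GS = 1.38 V

With gate tied to drain, V_GS = V_DS ≥ V_GS − V_th, so the device is in saturation.
k_n = μ_nC_ox · (W/L) = 5.92 mA/V².
KCL at the drain: ½ k_n (V_GS − V_th)² = (V_DD − V_GS)/R.
Let x = V_GS − 0.902. Then 54.2 x² + x − 12.6 = 0, giving x = 0.473 V (positive root), so V_GS = 1.38 V.
I_D = (V_DD − V_GS)/R = (13.5 − 1.38) / 18.3 = 0.663 mA.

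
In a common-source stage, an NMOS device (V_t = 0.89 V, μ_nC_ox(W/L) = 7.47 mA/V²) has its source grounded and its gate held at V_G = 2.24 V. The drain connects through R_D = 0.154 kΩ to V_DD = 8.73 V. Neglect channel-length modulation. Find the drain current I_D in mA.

V_GS = V_G = 2.24 V, so V_ov = 2.24 − 0.89 = 1.35 V.
Assume saturation: I_D = ½ k_n V_ov² = 0.5 × 7.47 × 1.35² = 6.81 mA, giving V_DS = V_DD − I_D R_D = 8.73 − 6.81 × 0.154 = 7.68 V.
V_DS = 7.68 V ≥ V_ov = 1.35 V, confirming saturation.

I_D = 6.81 mA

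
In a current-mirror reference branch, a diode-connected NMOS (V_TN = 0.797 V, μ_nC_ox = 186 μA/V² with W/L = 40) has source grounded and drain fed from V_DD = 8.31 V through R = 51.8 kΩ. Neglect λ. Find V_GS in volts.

With gate tied to drain, V_GS = V_DS ≥ V_GS − V_TN, so the device is in saturation.
k_n = μ_nC_ox · (W/L) = 7.44 mA/V².
KCL at the drain: ½ k_n (V_GS − V_TN)² = (V_DD − V_GS)/R.
Let x = V_GS − 0.797. Then 193 x² + x − 7.513 = 0, giving x = 0.195 V (positive root), so V_GS = 0.992 V.
I_D = (V_DD − V_GS)/R = (8.31 − 0.992) / 51.8 = 0.141 mA.

V_GS = 0.992 V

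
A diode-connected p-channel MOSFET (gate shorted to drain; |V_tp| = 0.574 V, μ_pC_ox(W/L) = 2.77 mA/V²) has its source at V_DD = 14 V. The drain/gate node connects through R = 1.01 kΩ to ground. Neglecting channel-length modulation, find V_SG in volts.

With gate tied to drain, V_SG = V_SD ≥ V_SG − |V_tp|, so the device is in saturation.
KCL at the drain: ½ k_p (V_SG − |V_tp|)² = (V_DD − V_SG)/R.
Let x = V_SG − 0.574. Then 1.4 x² + x − 13.43 = 0, giving x = 2.76 V (positive root), so V_SG = 3.34 V.
I_D = (V_DD − V_SG)/R = (14 − 3.34) / 1.01 = 10.6 mA.

V_SG = 3.34 V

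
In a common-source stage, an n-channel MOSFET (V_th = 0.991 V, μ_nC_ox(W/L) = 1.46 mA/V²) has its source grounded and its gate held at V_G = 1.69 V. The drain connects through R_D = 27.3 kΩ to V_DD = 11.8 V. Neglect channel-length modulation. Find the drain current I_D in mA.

I_D = 0.357 mA

V_GS = V_G = 1.69 V, so V_ov = 1.69 − 0.991 = 0.699 V.
Assume saturation: I_D = ½ k_n V_ov² = 0.5 × 1.46 × 0.699² = 0.357 mA, giving V_DS = V_DD − I_D R_D = 11.8 − 0.357 × 27.3 = 2.06 V.
V_DS = 2.06 V ≥ V_ov = 0.699 V, confirming saturation.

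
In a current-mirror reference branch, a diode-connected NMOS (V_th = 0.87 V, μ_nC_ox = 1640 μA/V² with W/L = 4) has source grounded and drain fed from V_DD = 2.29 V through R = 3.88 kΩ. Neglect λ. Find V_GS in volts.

V_GS = 1.17 V

With gate tied to drain, V_GS = V_DS ≥ V_GS − V_th, so the device is in saturation.
k_n = μ_nC_ox · (W/L) = 6.56 mA/V².
KCL at the drain: ½ k_n (V_GS − V_th)² = (V_DD − V_GS)/R.
Let x = V_GS − 0.87. Then 12.7 x² + x − 1.42 = 0, giving x = 0.297 V (positive root), so V_GS = 1.17 V.
I_D = (V_DD − V_GS)/R = (2.29 − 1.17) / 3.88 = 0.289 mA.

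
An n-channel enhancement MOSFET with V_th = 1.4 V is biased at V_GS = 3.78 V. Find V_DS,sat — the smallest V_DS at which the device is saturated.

V_DS,sat = 2.38 V

The boundary between triode and saturation is V_DS = V_GS − V_th = V_ov.
V_ov = 3.78 − 1.4 = 2.38 V.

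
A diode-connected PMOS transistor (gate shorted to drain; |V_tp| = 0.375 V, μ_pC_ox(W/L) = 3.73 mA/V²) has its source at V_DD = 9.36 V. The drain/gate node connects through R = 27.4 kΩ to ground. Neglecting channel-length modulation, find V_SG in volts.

V_SG = 0.785 V

With gate tied to drain, V_SG = V_SD ≥ V_SG − |V_tp|, so the device is in saturation.
KCL at the drain: ½ k_p (V_SG − |V_tp|)² = (V_DD − V_SG)/R.
Let x = V_SG − 0.375. Then 51.1 x² + x − 8.985 = 0, giving x = 0.41 V (positive root), so V_SG = 0.785 V.
I_D = (V_DD − V_SG)/R = (9.36 − 0.785) / 27.4 = 0.313 mA.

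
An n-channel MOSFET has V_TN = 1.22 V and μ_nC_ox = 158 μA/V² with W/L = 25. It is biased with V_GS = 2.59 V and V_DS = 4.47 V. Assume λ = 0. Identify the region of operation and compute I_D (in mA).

k_n = μ_nC_ox · (W/L) = 3.95 mA/V².
V_ov = V_GS − V_TN = 2.59 − 1.22 = 1.37 V.
Since V_DS = 4.47 V ≥ V_ov = 1.37 V, the device is in saturation.
I_D = ½ k_n V_ov² = 0.5 × 3.95 × 1.37² = 3.71 mA.

Saturation; I_D = 3.71 mA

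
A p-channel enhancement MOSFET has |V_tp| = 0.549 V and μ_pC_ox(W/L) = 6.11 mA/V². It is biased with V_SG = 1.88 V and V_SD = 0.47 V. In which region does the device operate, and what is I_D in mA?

Triode; I_D = 3.15 mA

V_ov = V_SG − |V_tp| = 1.88 − 0.549 = 1.33 V.
Since V_SD = 0.47 V < V_ov = 1.33 V, the device is in the triode region.
I_D = k_p [V_ov · V_SD − ½ V_SD²] = 6.11 × [1.33 × 0.47 − 0.5 × 0.47²] = 3.15 mA.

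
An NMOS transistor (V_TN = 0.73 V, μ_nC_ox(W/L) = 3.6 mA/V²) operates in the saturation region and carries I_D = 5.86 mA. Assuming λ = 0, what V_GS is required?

In saturation I_D = ½ k_n (V_GS − V_TN)², so V_GS − V_TN = √(2 I_D / k_n) = √(2 × 5.86 / 3.6) = 1.8 V.
V_GS = 0.73 + 1.8 = 2.53 V.

V_GS = 2.53 V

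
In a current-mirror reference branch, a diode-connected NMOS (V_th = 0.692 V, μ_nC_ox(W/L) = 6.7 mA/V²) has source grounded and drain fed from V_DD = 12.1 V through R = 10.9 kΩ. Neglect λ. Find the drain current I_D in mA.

I_D = 0.997 mA

With gate tied to drain, V_GS = V_DS ≥ V_GS − V_th, so the device is in saturation.
KCL at the drain: ½ k_n (V_GS − V_th)² = (V_DD − V_GS)/R.
Let x = V_GS − 0.692. Then 36.5 x² + x − 11.41 = 0, giving x = 0.545 V (positive root), so V_GS = 1.24 V.
I_D = (V_DD − V_GS)/R = (12.1 − 1.24) / 10.9 = 0.997 mA.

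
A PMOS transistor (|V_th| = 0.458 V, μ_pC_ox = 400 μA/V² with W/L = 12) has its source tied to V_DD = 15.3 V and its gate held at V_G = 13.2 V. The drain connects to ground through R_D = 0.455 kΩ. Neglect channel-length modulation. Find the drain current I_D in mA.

I_D = 6.47 mA

V_SG = V_DD − V_G = 15.3 − 13.2 = 2.1 V, so V_ov = 2.1 − 0.458 = 1.64 V.
k_p = μ_pC_ox · (W/L) = 4.8 mA/V².
Assume saturation: I_D = ½ k_p V_ov² = 0.5 × 4.8 × 1.64² = 6.47 mA, giving V_SD = V_DD − I_D R_D = 15.3 − 6.47 × 0.455 = 12.4 V.
V_SD = 12.4 V ≥ V_ov = 1.64 V, confirming saturation.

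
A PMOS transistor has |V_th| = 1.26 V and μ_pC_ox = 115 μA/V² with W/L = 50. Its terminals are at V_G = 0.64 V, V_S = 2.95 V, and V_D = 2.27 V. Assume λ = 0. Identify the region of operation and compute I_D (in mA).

V_SG = V_S − V_G = 2.95 − 0.64 = 2.31 V; V_SD = V_S − V_D = 2.95 − 2.27 = 0.68 V.
k_p = μ_pC_ox · (W/L) = 5.75 mA/V².
V_ov = V_SG − |V_th| = 2.31 − 1.26 = 1.05 V.
Since V_SD = 0.68 V < V_ov = 1.05 V, the device is in the triode region.
I_D = k_p [V_ov · V_SD − ½ V_SD²] = 5.75 × [1.05 × 0.68 − 0.5 × 0.68²] = 2.78 mA.

Triode; I_D = 2.78 mA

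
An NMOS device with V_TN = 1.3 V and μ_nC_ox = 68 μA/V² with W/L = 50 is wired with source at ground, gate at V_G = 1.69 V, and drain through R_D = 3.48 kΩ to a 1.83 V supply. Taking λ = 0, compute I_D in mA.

V_GS = V_G = 1.69 V, so V_ov = 1.69 − 1.3 = 0.39 V.
k_n = μ_nC_ox · (W/L) = 3.4 mA/V².
Assume saturation: I_D = ½ k_n V_ov² = 0.5 × 3.4 × 0.39² = 0.259 mA, giving V_DS = V_DD − I_D R_D = 1.83 − 0.259 × 3.48 = 0.93 V.
V_DS = 0.93 V ≥ V_ov = 0.39 V, confirming saturation.

I_D = 0.259 mA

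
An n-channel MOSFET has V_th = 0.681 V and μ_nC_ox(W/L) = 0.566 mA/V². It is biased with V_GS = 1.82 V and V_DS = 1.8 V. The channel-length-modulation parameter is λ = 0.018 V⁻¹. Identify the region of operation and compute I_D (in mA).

Saturation; I_D = 0.379 mA

V_ov = V_GS − V_th = 1.82 − 0.681 = 1.14 V.
Since V_DS = 1.8 V ≥ V_ov = 1.14 V, the device is in saturation.
I_D = ½ k_n V_ov² (1 + λ V_DS) = 0.5 × 0.566 × 1.14² × (1 + 0.018 × 1.8) = 0.379 mA.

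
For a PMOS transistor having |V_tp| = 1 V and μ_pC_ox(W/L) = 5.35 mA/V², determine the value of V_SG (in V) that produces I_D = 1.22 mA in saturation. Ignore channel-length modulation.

V_SG = 1.68 V

In saturation I_D = ½ k_p (V_SG − |V_tp|)², so V_SG − |V_tp| = √(2 I_D / k_p) = √(2 × 1.22 / 5.35) = 0.675 V.
V_SG = 1 + 0.675 = 1.68 V.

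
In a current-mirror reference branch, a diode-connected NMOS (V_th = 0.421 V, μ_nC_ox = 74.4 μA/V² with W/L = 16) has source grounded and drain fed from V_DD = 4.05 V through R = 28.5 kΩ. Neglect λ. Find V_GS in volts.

V_GS = 0.855 V

With gate tied to drain, V_GS = V_DS ≥ V_GS − V_th, so the device is in saturation.
k_n = μ_nC_ox · (W/L) = 1.19 mA/V².
KCL at the drain: ½ k_n (V_GS − V_th)² = (V_DD − V_GS)/R.
Let x = V_GS − 0.421. Then 17 x² + x − 3.629 = 0, giving x = 0.434 V (positive root), so V_GS = 0.855 V.
I_D = (V_DD − V_GS)/R = (4.05 − 0.855) / 28.5 = 0.112 mA.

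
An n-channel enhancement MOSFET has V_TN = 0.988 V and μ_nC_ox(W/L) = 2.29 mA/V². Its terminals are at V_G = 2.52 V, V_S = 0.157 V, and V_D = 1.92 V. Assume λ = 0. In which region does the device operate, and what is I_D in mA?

Saturation; I_D = 2.16 mA

V_GS = V_G − V_S = 2.52 − 0.157 = 2.36 V; V_DS = V_D − V_S = 1.92 − 0.157 = 1.76 V.
V_ov = V_GS − V_TN = 2.36 − 0.988 = 1.38 V.
Since V_DS = 1.76 V ≥ V_ov = 1.38 V, the device is in saturation.
I_D = ½ k_n V_ov² = 0.5 × 2.29 × 1.38² = 2.16 mA.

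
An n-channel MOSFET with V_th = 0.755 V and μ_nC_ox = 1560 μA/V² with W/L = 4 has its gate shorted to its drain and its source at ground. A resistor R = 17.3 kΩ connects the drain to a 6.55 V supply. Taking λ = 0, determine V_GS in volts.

With gate tied to drain, V_GS = V_DS ≥ V_GS − V_th, so the device is in saturation.
k_n = μ_nC_ox · (W/L) = 6.24 mA/V².
KCL at the drain: ½ k_n (V_GS − V_th)² = (V_DD − V_GS)/R.
Let x = V_GS − 0.755. Then 54 x² + x − 5.795 = 0, giving x = 0.319 V (positive root), so V_GS = 1.07 V.
I_D = (V_DD − V_GS)/R = (6.55 − 1.07) / 17.3 = 0.317 mA.

V_GS = 1.07 V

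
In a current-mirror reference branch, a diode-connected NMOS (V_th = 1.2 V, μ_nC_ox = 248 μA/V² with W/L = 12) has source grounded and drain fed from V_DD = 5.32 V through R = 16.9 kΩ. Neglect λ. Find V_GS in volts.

V_GS = 1.59 V

With gate tied to drain, V_GS = V_DS ≥ V_GS − V_th, so the device is in saturation.
k_n = μ_nC_ox · (W/L) = 2.976 mA/V².
KCL at the drain: ½ k_n (V_GS − V_th)² = (V_DD − V_GS)/R.
Let x = V_GS − 1.2. Then 25.1 x² + x − 4.12 = 0, giving x = 0.385 V (positive root), so V_GS = 1.59 V.
I_D = (V_DD − V_GS)/R = (5.32 − 1.59) / 16.9 = 0.221 mA.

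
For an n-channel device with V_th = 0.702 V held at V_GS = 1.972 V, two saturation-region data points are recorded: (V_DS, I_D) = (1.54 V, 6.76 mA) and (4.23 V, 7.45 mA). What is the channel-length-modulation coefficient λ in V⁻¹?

With V_GS fixed, I_D ∝ (1 + λ V_DS) in saturation, so I_D2/I_D1 = (1 + λ V_DS2)/(1 + λ V_DS1).
7.45/6.76 = 1.102 = (1 + 4.23 λ)/(1 + 1.54 λ).
Solving: λ (I_D1 V_DS2 − I_D2 V_DS1) = I_D2 − I_D1, so λ = (7.45 − 6.76) / (6.76 × 4.23 − 7.45 × 1.54) = 0.69 / 17.1 = 0.0403 V⁻¹.

λ = 0.0403 V⁻¹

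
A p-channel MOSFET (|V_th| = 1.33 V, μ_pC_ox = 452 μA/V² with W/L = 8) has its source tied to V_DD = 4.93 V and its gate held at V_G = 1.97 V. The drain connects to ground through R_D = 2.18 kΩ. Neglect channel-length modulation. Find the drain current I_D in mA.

I_D = 2.08 mA

V_SG = V_DD − V_G = 4.93 − 1.97 = 2.96 V, so V_ov = 2.96 − 1.33 = 1.63 V.
k_p = μ_pC_ox · (W/L) = 3.616 mA/V².
Assume saturation: I_D = ½ k_p V_ov² = 0.5 × 3.616 × 1.63² = 4.8 mA, giving V_SD = V_DD − I_D R_D = 4.93 − 4.8 × 2.18 = -5.54 V.
But -5.54 V < V_ov = 1.63 V, so the device is actually in triode.
In triode I_D = k_p[V_ov V_SD − ½ V_SD²] and I_D = (V_DD − V_SD)/R_D. Equating: 3.94 V_SD² − 13.85 V_SD + 4.93 = 0, giving V_SD = 0.402 V (the root below V_ov).
I_D = (4.93 − 0.402) / 2.18 = 2.08 mA.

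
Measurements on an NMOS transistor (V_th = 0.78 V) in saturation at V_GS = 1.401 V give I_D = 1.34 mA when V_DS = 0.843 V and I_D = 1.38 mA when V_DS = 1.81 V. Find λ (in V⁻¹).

With V_GS fixed, I_D ∝ (1 + λ V_DS) in saturation, so I_D2/I_D1 = (1 + λ V_DS2)/(1 + λ V_DS1).
1.38/1.34 = 1.03 = (1 + 1.81 λ)/(1 + 0.843 λ).
Solving: λ (I_D1 V_DS2 − I_D2 V_DS1) = I_D2 − I_D1, so λ = (1.38 − 1.34) / (1.34 × 1.81 − 1.38 × 0.843) = 0.04 / 1.26 = 0.0317 V⁻¹.

λ = 0.0317 V⁻¹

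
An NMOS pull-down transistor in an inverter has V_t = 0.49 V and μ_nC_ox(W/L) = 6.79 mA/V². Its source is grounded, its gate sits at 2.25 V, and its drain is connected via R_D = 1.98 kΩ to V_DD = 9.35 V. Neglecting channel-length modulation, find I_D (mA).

I_D = 4.51 mA

V_GS = V_G = 2.25 V, so V_ov = 2.25 − 0.49 = 1.76 V.
Assume saturation: I_D = ½ k_n V_ov² = 0.5 × 6.79 × 1.76² = 10.5 mA, giving V_DS = V_DD − I_D R_D = 9.35 − 10.5 × 1.98 = -11.5 V.
But -11.5 V < V_ov = 1.76 V, so the device is actually in triode.
In triode I_D = k_n[V_ov V_DS − ½ V_DS²] and I_D = (V_DD − V_DS)/R_D. Equating: 6.72 V_DS² − 24.66 V_DS + 9.35 = 0, giving V_DS = 0.429 V (the root below V_ov).
I_D = (9.35 − 0.429) / 1.98 = 4.51 mA.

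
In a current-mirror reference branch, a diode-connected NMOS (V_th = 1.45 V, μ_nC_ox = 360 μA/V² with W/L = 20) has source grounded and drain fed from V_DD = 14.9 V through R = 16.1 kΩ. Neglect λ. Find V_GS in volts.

With gate tied to drain, V_GS = V_DS ≥ V_GS − V_th, so the device is in saturation.
k_n = μ_nC_ox · (W/L) = 7.2 mA/V².
KCL at the drain: ½ k_n (V_GS − V_th)² = (V_DD − V_GS)/R.
Let x = V_GS − 1.45. Then 58 x² + x − 13.45 = 0, giving x = 0.473 V (positive root), so V_GS = 1.92 V.
I_D = (V_DD − V_GS)/R = (14.9 − 1.92) / 16.1 = 0.806 mA.

V_GS = 1.92 V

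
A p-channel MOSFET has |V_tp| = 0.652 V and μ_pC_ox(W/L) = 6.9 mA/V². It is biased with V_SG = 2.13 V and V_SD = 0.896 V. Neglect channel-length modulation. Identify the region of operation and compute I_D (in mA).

Triode; I_D = 6.37 mA

V_ov = V_SG − |V_tp| = 2.13 − 0.652 = 1.48 V.
Since V_SD = 0.896 V < V_ov = 1.48 V, the device is in the triode region.
I_D = k_p [V_ov · V_SD − ½ V_SD²] = 6.9 × [1.48 × 0.896 − 0.5 × 0.896²] = 6.37 mA.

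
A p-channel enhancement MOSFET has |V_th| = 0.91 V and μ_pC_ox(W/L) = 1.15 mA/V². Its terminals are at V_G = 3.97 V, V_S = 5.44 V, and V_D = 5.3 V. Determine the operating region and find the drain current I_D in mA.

Triode; I_D = 0.0789 mA

V_SG = V_S − V_G = 5.44 − 3.97 = 1.47 V; V_SD = V_S − V_D = 5.44 − 5.3 = 0.14 V.
V_ov = V_SG − |V_th| = 1.47 − 0.91 = 0.56 V.
Since V_SD = 0.14 V < V_ov = 0.56 V, the device is in the triode region.
I_D = k_p [V_ov · V_SD − ½ V_SD²] = 1.15 × [0.56 × 0.14 − 0.5 × 0.14²] = 0.0789 mA.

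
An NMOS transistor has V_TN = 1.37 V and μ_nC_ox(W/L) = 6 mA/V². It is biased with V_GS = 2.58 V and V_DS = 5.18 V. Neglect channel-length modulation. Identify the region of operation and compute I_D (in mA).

V_ov = V_GS − V_TN = 2.58 − 1.37 = 1.21 V.
Since V_DS = 5.18 V ≥ V_ov = 1.21 V, the device is in saturation.
I_D = ½ k_n V_ov² = 0.5 × 6 × 1.21² = 4.39 mA.

Saturation; I_D = 4.39 mA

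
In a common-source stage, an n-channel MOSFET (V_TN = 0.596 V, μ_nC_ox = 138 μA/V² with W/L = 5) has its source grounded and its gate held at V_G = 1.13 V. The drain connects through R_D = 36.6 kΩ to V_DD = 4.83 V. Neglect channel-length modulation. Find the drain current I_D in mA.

I_D = 0.0984 mA

V_GS = V_G = 1.13 V, so V_ov = 1.13 − 0.596 = 0.534 V.
k_n = μ_nC_ox · (W/L) = 0.69 mA/V².
Assume saturation: I_D = ½ k_n V_ov² = 0.5 × 0.69 × 0.534² = 0.0984 mA, giving V_DS = V_DD − I_D R_D = 4.83 − 0.0984 × 36.6 = 1.23 V.
V_DS = 1.23 V ≥ V_ov = 0.534 V, confirming saturation.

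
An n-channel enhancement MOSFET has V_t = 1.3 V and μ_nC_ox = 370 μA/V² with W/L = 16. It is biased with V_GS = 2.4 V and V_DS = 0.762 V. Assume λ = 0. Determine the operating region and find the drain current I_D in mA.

Triode; I_D = 3.24 mA

k_n = μ_nC_ox · (W/L) = 5.92 mA/V².
V_ov = V_GS − V_t = 2.4 − 1.3 = 1.1 V.
Since V_DS = 0.762 V < V_ov = 1.1 V, the device is in the triode region.
I_D = k_n [V_ov · V_DS − ½ V_DS²] = 5.92 × [1.1 × 0.762 − 0.5 × 0.762²] = 3.24 mA.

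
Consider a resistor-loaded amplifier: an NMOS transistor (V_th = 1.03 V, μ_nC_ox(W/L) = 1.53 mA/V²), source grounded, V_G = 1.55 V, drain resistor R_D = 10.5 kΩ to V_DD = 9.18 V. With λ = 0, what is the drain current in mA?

V_GS = V_G = 1.55 V, so V_ov = 1.55 − 1.03 = 0.52 V.
Assume saturation: I_D = ½ k_n V_ov² = 0.5 × 1.53 × 0.52² = 0.207 mA, giving V_DS = V_DD − I_D R_D = 9.18 − 0.207 × 10.5 = 7.01 V.
V_DS = 7.01 V ≥ V_ov = 0.52 V, confirming saturation.

I_D = 0.207 mA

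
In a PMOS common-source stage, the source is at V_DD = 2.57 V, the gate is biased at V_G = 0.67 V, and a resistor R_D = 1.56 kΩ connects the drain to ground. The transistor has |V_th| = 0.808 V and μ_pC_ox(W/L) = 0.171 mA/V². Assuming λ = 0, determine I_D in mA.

V_SG = V_DD − V_G = 2.57 − 0.67 = 1.9 V, so V_ov = 1.9 − 0.808 = 1.09 V.
Assume saturation: I_D = ½ k_p V_ov² = 0.5 × 0.171 × 1.09² = 0.102 mA, giving V_SD = V_DD − I_D R_D = 2.57 − 0.102 × 1.56 = 2.41 V.
V_SD = 2.41 V ≥ V_ov = 1.09 V, confirming saturation.

I_D = 0.102 mA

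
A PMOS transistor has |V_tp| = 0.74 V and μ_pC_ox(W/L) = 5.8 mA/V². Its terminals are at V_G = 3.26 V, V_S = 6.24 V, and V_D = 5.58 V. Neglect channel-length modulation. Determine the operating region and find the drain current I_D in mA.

V_SG = V_S − V_G = 6.24 − 3.26 = 2.98 V; V_SD = V_S − V_D = 6.24 − 5.58 = 0.66 V.
V_ov = V_SG − |V_tp| = 2.98 − 0.74 = 2.24 V.
Since V_SD = 0.66 V < V_ov = 2.24 V, the device is in the triode region.
I_D = k_p [V_ov · V_SD − ½ V_SD²] = 5.8 × [2.24 × 0.66 − 0.5 × 0.66²] = 7.31 mA.

Triode; I_D = 7.31 mA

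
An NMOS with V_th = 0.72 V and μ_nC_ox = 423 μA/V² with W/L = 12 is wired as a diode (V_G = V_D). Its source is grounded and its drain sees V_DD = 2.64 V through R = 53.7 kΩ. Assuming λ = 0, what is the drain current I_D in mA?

With gate tied to drain, V_GS = V_DS ≥ V_GS − V_th, so the device is in saturation.
k_n = μ_nC_ox · (W/L) = 5.076 mA/V².
KCL at the drain: ½ k_n (V_GS − V_th)² = (V_DD − V_GS)/R.
Let x = V_GS − 0.72. Then 136 x² + x − 1.92 = 0, giving x = 0.115 V (positive root), so V_GS = 0.835 V.
I_D = (V_DD − V_GS)/R = (2.64 − 0.835) / 53.7 = 0.0336 mA.

I_D = 0.0336 mA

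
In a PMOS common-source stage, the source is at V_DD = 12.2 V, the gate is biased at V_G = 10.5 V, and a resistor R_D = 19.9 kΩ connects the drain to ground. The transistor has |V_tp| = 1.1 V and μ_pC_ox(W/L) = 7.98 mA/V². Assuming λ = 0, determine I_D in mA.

V_SG = V_DD − V_G = 12.2 − 10.5 = 1.7 V, so V_ov = 1.7 − 1.1 = 0.6 V.
Assume saturation: I_D = ½ k_p V_ov² = 0.5 × 7.98 × 0.6² = 1.44 mA, giving V_SD = V_DD − I_D R_D = 12.2 − 1.44 × 19.9 = -16.4 V.
But -16.4 V < V_ov = 0.6 V, so the device is actually in triode.
In triode I_D = k_p[V_ov V_SD − ½ V_SD²] and I_D = (V_DD − V_SD)/R_D. Equating: 79.4 V_SD² − 96.28 V_SD + 12.2 = 0, giving V_SD = 0.144 V (the root below V_ov).
I_D = (12.2 − 0.144) / 19.9 = 0.606 mA.

I_D = 0.606 mA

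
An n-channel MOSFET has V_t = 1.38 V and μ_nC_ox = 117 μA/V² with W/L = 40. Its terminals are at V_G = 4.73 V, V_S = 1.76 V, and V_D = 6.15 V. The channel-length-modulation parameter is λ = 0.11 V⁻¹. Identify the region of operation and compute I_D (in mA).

V_GS = V_G − V_S = 4.73 − 1.76 = 2.97 V; V_DS = V_D − V_S = 6.15 − 1.76 = 4.39 V.
k_n = μ_nC_ox · (W/L) = 4.68 mA/V².
V_ov = V_GS − V_t = 2.97 − 1.38 = 1.59 V.
Since V_DS = 4.39 V ≥ V_ov = 1.59 V, the device is in saturation.
I_D = ½ k_n V_ov² (1 + λ V_DS) = 0.5 × 4.68 × 1.59² × (1 + 0.11 × 4.39) = 8.77 mA.

Saturation; I_D = 8.77 mA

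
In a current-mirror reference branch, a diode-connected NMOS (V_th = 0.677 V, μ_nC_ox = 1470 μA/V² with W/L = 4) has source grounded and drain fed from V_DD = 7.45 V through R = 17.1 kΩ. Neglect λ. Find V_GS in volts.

With gate tied to drain, V_GS = V_DS ≥ V_GS − V_th, so the device is in saturation.
k_n = μ_nC_ox · (W/L) = 5.88 mA/V².
KCL at the drain: ½ k_n (V_GS − V_th)² = (V_DD − V_GS)/R.
Let x = V_GS − 0.677. Then 50.3 x² + x − 6.773 = 0, giving x = 0.357 V (positive root), so V_GS = 1.03 V.
I_D = (V_DD − V_GS)/R = (7.45 − 1.03) / 17.1 = 0.375 mA.

V_GS = 1.03 V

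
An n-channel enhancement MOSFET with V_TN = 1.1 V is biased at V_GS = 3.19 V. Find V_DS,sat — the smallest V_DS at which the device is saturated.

V_DS,sat = 2.09 V

The boundary between triode and saturation is V_DS = V_GS − V_TN = V_ov.
V_ov = 3.19 − 1.1 = 2.09 V.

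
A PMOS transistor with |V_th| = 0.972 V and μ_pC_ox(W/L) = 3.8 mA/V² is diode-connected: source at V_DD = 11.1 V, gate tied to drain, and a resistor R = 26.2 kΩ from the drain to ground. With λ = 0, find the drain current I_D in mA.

I_D = 0.370 mA

With gate tied to drain, V_SG = V_SD ≥ V_SG − |V_th|, so the device is in saturation.
KCL at the drain: ½ k_p (V_SG − |V_th|)² = (V_DD − V_SG)/R.
Let x = V_SG − 0.972. Then 49.8 x² + x − 10.13 = 0, giving x = 0.441 V (positive root), so V_SG = 1.41 V.
I_D = (V_DD − V_SG)/R = (11.1 − 1.41) / 26.2 = 0.37 mA.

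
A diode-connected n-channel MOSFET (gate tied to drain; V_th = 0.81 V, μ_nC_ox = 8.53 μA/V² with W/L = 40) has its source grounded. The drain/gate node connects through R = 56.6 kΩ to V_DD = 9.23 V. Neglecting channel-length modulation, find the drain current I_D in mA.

I_D = 0.133 mA

With gate tied to drain, V_GS = V_DS ≥ V_GS − V_th, so the device is in saturation.
k_n = μ_nC_ox · (W/L) = 0.3412 mA/V².
KCL at the drain: ½ k_n (V_GS − V_th)² = (V_DD − V_GS)/R.
Let x = V_GS − 0.81. Then 9.66 x² + x − 8.42 = 0, giving x = 0.883 V (positive root), so V_GS = 1.69 V.
I_D = (V_DD − V_GS)/R = (9.23 − 1.69) / 56.6 = 0.133 mA.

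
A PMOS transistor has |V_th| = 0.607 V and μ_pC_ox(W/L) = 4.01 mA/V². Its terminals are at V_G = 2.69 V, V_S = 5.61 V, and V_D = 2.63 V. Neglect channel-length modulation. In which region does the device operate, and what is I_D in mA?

Saturation; I_D = 10.7 mA

V_SG = V_S − V_G = 5.61 − 2.69 = 2.92 V; V_SD = V_S − V_D = 5.61 − 2.63 = 2.98 V.
V_ov = V_SG − |V_th| = 2.92 − 0.607 = 2.31 V.
Since V_SD = 2.98 V ≥ V_ov = 2.31 V, the device is in saturation.
I_D = ½ k_p V_ov² = 0.5 × 4.01 × 2.31² = 10.7 mA.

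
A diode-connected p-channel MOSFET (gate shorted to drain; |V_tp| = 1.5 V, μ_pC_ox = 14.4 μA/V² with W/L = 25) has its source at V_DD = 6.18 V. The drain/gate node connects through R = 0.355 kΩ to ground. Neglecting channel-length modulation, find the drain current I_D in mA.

With gate tied to drain, V_SG = V_SD ≥ V_SG − |V_tp|, so the device is in saturation.
k_p = μ_pC_ox · (W/L) = 0.36 mA/V².
KCL at the drain: ½ k_p (V_SG − |V_tp|)² = (V_DD − V_SG)/R.
Let x = V_SG − 1.5. Then 0.0639 x² + x − 4.68 = 0, giving x = 3.77 V (positive root), so V_SG = 5.27 V.
I_D = (V_DD − V_SG)/R = (6.18 − 5.27) / 0.355 = 2.56 mA.

I_D = 2.56 mA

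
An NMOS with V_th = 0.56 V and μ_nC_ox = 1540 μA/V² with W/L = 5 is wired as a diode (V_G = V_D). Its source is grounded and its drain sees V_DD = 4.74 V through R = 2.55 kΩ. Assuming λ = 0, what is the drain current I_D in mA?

With gate tied to drain, V_GS = V_DS ≥ V_GS − V_th, so the device is in saturation.
k_n = μ_nC_ox · (W/L) = 7.7 mA/V².
KCL at the drain: ½ k_n (V_GS − V_th)² = (V_DD − V_GS)/R.
Let x = V_GS − 0.56. Then 9.82 x² + x − 4.18 = 0, giving x = 0.604 V (positive root), so V_GS = 1.16 V.
I_D = (V_DD − V_GS)/R = (4.74 − 1.16) / 2.55 = 1.4 mA.

I_D = 1.40 mA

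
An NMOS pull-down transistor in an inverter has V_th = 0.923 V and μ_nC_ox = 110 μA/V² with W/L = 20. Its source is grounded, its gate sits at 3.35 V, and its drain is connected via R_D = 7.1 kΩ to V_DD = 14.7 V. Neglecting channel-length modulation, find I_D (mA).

V_GS = V_G = 3.35 V, so V_ov = 3.35 − 0.923 = 2.43 V.
k_n = μ_nC_ox · (W/L) = 2.2 mA/V².
Assume saturation: I_D = ½ k_n V_ov² = 0.5 × 2.2 × 2.43² = 6.48 mA, giving V_DS = V_DD − I_D R_D = 14.7 − 6.48 × 7.1 = -31.3 V.
But -31.3 V < V_ov = 2.43 V, so the device is actually in triode.
In triode I_D = k_n[V_ov V_DS − ½ V_DS²] and I_D = (V_DD − V_DS)/R_D. Equating: 7.81 V_DS² − 38.91 V_DS + 14.7 = 0, giving V_DS = 0.412 V (the root below V_ov).
I_D = (14.7 − 0.412) / 7.1 = 2.01 mA.

I_D = 2.01 mA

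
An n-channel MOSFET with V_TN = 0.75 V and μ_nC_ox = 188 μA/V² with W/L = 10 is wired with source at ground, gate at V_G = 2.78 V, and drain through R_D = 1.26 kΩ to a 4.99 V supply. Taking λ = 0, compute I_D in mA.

V_GS = V_G = 2.78 V, so V_ov = 2.78 − 0.75 = 2.03 V.
k_n = μ_nC_ox · (W/L) = 1.88 mA/V².
Assume saturation: I_D = ½ k_n V_ov² = 0.5 × 1.88 × 2.03² = 3.87 mA, giving V_DS = V_DD − I_D R_D = 4.99 − 3.87 × 1.26 = 0.109 V.
But 0.109 V < V_ov = 2.03 V, so the device is actually in triode.
In triode I_D = k_n[V_ov V_DS − ½ V_DS²] and I_D = (V_DD − V_DS)/R_D. Equating: 1.18 V_DS² − 5.809 V_DS + 4.99 = 0, giving V_DS = 1.11 V (the root below V_ov).
I_D = (4.99 − 1.11) / 1.26 = 3.08 mA.

I_D = 3.08 mA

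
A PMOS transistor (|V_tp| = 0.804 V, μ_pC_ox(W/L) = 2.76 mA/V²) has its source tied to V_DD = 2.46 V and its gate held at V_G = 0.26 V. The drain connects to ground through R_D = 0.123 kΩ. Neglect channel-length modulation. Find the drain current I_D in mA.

I_D = 2.69 mA

V_SG = V_DD − V_G = 2.46 − 0.26 = 2.2 V, so V_ov = 2.2 − 0.804 = 1.4 V.
Assume saturation: I_D = ½ k_p V_ov² = 0.5 × 2.76 × 1.4² = 2.69 mA, giving V_SD = V_DD − I_D R_D = 2.46 − 2.69 × 0.123 = 2.13 V.
V_SD = 2.13 V ≥ V_ov = 1.4 V, confirming saturation.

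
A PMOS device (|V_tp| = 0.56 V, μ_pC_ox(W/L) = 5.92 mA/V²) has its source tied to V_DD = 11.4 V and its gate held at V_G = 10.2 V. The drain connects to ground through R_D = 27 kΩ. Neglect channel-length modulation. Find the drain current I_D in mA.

I_D = 0.418 mA

V_SG = V_DD − V_G = 11.4 − 10.2 = 1.2 V, so V_ov = 1.2 − 0.56 = 0.64 V.
Assume saturation: I_D = ½ k_p V_ov² = 0.5 × 5.92 × 0.64² = 1.21 mA, giving V_SD = V_DD − I_D R_D = 11.4 − 1.21 × 27 = -21.3 V.
But -21.3 V < V_ov = 0.64 V, so the device is actually in triode.
In triode I_D = k_p[V_ov V_SD − ½ V_SD²] and I_D = (V_DD − V_SD)/R_D. Equating: 79.9 V_SD² − 103.3 V_SD + 11.4 = 0, giving V_SD = 0.122 V (the root below V_ov).
I_D = (11.4 − 0.122) / 27 = 0.418 mA.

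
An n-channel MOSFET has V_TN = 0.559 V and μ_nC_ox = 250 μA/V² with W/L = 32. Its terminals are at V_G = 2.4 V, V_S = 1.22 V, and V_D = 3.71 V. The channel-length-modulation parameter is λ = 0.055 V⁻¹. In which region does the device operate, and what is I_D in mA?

Saturation; I_D = 1.75 mA

V_GS = V_G − V_S = 2.4 − 1.22 = 1.18 V; V_DS = V_D − V_S = 3.71 − 1.22 = 2.49 V.
k_n = μ_nC_ox · (W/L) = 8 mA/V².
V_ov = V_GS − V_TN = 1.18 − 0.559 = 0.621 V.
Since V_DS = 2.49 V ≥ V_ov = 0.621 V, the device is in saturation.
I_D = ½ k_n V_ov² (1 + λ V_DS) = 0.5 × 8 × 0.621² × (1 + 0.055 × 2.49) = 1.75 mA.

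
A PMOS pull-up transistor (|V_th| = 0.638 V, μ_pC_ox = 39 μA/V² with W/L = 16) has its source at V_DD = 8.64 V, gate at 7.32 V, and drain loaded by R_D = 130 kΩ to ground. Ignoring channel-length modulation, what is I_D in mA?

V_SG = V_DD − V_G = 8.64 − 7.32 = 1.32 V, so V_ov = 1.32 − 0.638 = 0.682 V.
k_p = μ_pC_ox · (W/L) = 0.624 mA/V².
Assume saturation: I_D = ½ k_p V_ov² = 0.5 × 0.624 × 0.682² = 0.145 mA, giving V_SD = V_DD − I_D R_D = 8.64 − 0.145 × 130 = -10.2 V.
But -10.2 V < V_ov = 0.682 V, so the device is actually in triode.
In triode I_D = k_p[V_ov V_SD − ½ V_SD²] and I_D = (V_DD − V_SD)/R_D. Equating: 40.6 V_SD² − 56.32 V_SD + 8.64 = 0, giving V_SD = 0.176 V (the root below V_ov).
I_D = (8.64 − 0.176) / 130 = 0.0651 mA.

I_D = 0.0651 mA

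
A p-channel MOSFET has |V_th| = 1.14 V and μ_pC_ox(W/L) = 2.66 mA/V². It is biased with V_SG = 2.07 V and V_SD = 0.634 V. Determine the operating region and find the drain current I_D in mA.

Triode; I_D = 1.03 mA

V_ov = V_SG − |V_th| = 2.07 − 1.14 = 0.93 V.
Since V_SD = 0.634 V < V_ov = 0.93 V, the device is in the triode region.
I_D = k_p [V_ov · V_SD − ½ V_SD²] = 2.66 × [0.93 × 0.634 − 0.5 × 0.634²] = 1.03 mA.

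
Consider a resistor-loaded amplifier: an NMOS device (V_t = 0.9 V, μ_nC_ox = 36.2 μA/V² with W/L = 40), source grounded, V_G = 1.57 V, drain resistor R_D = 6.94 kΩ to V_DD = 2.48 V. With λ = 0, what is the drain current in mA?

V_GS = V_G = 1.57 V, so V_ov = 1.57 − 0.9 = 0.67 V.
k_n = μ_nC_ox · (W/L) = 1.448 mA/V².
Assume saturation: I_D = ½ k_n V_ov² = 0.5 × 1.448 × 0.67² = 0.325 mA, giving V_DS = V_DD − I_D R_D = 2.48 − 0.325 × 6.94 = 0.224 V.
But 0.224 V < V_ov = 0.67 V, so the device is actually in triode.
In triode I_D = k_n[V_ov V_DS − ½ V_DS²] and I_D = (V_DD − V_DS)/R_D. Equating: 5.02 V_DS² − 7.733 V_DS + 2.48 = 0, giving V_DS = 0.456 V (the root below V_ov).
I_D = (2.48 − 0.456) / 6.94 = 0.292 mA.

I_D = 0.292 mA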